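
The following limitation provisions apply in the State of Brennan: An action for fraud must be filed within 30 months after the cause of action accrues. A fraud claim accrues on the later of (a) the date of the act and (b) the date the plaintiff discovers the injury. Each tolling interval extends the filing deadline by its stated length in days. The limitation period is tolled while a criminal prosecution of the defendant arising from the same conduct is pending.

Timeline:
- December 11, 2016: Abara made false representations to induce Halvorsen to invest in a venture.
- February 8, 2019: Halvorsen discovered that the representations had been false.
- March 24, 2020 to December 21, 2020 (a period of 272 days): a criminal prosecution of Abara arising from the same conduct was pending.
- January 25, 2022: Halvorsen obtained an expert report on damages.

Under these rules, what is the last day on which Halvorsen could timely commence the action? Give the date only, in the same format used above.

Taking the later of the act (December 11, 2016) and discovery (February 8, 2019), the claim accrued on February 8, 2019.
Adding the 30 months base period to February 8, 2019 gives a deadline of August 8, 2021, before any tolling.
The period was tolled for 272 days by the pending criminal prosecution (March 24, 2020 to December 21, 2020), pushing the deadline to May 7, 2022.
The other events in the timeline have no effect on the limitation period under the stated rules.

May 7, 2022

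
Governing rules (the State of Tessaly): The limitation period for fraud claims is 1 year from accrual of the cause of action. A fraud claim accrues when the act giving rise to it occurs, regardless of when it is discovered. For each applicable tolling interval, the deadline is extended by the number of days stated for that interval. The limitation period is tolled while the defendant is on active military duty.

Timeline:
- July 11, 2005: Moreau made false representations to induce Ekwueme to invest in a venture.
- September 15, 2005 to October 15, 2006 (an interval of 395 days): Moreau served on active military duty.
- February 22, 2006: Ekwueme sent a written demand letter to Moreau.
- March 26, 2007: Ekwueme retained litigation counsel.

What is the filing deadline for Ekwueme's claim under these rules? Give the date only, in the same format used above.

The cause of action accrued on July 11, 2005, the date of the act.
Adding the 1 year base period to July 11, 2005 gives a deadline of July 11, 2006, before any tolling.
The period was tolled for 395 days by the defendant's active military service (September 15, 2005 to October 15, 2006), pushing the deadline to August 10, 2007.
None of the other events listed affects the running of the period under the stated rules.

August 10, 2007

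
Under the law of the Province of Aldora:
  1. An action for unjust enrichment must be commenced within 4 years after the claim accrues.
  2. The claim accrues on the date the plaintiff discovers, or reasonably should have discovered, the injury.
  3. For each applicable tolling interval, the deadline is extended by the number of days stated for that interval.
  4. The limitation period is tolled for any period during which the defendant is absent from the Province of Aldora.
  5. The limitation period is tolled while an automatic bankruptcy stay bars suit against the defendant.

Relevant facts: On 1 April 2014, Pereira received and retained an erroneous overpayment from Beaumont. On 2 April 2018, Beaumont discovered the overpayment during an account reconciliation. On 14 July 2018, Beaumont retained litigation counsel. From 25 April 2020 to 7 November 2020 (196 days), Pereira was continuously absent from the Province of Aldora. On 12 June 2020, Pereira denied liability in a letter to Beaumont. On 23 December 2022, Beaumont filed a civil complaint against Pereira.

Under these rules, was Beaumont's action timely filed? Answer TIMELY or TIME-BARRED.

Under the discovery rule, the claim accrued on 2 April 2018, when Beaumont discovered the injury — not on the 1 April 2014 date of the underlying act.
4 years from 2 April 2018 is 2 April 2022.
The defendant's absence from the jurisdiction from 25 April 2020 to 7 November 2020 tolled the period for 196 days, extending the deadline to 15 October 2022.
The other events in the timeline have no effect on the limitation period under the stated rules.
Filing on 23 December 2022 missed the 15 October 2022 deadline — the action is time-barred.

TIME-BARRED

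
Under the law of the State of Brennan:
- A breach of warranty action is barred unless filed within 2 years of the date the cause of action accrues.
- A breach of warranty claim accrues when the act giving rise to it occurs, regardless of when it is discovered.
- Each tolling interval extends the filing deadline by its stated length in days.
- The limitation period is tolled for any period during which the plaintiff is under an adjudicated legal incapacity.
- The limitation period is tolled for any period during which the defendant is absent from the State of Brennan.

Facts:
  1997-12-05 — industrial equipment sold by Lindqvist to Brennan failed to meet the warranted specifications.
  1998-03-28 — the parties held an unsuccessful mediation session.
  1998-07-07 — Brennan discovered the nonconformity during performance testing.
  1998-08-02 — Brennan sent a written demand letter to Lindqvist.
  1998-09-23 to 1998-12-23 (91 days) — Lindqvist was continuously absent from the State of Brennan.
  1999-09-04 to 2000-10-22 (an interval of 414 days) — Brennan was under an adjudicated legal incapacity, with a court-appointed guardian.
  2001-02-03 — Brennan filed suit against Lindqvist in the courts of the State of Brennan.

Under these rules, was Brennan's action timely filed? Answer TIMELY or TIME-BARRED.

TIMELY

Because the rule ties accrual to occurrence, the claim accrued on 1997-12-05, not on the 1998-07-07 discovery date.
2 years from 1997-12-05 is 1999-12-05.
The defendant's absence from the jurisdiction from 1998-09-23 to 1998-12-23 tolled the period for 91 days, extending the deadline to 2000-03-05.
The period was tolled for 414 days by the plaintiff's legal incapacity (1999-09-04 to 2000-10-22), pushing the deadline to 2001-04-23.
None of the other events listed affects the running of the period under the stated rules.
Brennan filed on 2001-02-03, before the 2001-04-23 deadline, so the action is timely.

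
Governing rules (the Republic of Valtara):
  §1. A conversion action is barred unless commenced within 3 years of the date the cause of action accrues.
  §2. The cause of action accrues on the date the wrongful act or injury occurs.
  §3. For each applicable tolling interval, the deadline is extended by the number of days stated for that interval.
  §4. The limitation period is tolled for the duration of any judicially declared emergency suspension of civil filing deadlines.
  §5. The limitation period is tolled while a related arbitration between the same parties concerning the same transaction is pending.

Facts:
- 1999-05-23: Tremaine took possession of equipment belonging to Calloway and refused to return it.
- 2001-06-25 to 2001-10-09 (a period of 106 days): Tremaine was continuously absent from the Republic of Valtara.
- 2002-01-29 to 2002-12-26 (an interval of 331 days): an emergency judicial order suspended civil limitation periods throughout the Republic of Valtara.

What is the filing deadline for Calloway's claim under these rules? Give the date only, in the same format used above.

The claim accrued on 1999-05-23, when the wrongful act occurred.
Adding the 3 years base period to 1999-05-23 gives a deadline of 2002-05-23, before any tolling.
Because the emergency suspension of filing deadlines ran from 2002-01-29 to 2002-12-26, the deadline is extended by 331 days to 2003-04-19.
The defendant's absence from the jurisdiction from 2001-06-25 to 2001-10-09 does not toll the period, because no stated rule makes the defendant's absence a tolling event.

2003-04-19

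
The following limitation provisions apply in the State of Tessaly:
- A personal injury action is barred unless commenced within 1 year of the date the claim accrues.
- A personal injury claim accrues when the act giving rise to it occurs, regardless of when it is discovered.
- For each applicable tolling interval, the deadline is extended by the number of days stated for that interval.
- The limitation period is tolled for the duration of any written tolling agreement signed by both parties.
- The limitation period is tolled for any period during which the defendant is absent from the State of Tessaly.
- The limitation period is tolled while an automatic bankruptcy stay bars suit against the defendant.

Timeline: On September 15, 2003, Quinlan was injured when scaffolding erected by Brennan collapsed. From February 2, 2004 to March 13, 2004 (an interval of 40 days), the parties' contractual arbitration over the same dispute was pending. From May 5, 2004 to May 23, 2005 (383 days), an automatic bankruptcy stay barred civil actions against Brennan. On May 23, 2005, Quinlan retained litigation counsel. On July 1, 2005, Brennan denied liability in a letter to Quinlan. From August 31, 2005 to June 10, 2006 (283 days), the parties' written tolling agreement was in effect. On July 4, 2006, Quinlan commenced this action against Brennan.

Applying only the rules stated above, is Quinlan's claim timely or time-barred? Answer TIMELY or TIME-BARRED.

The claim accrued on September 15, 2003, when the wrongful act occurred.
Adding the 1 year base period to September 15, 2003 gives a deadline of September 15, 2004, before any tolling.
Because the automatic bankruptcy stay ran from May 5, 2004 to May 23, 2005, the deadline is extended by 383 days to October 3, 2005.
The period was tolled for 283 days by the written tolling agreement (August 31, 2005 to June 10, 2006), pushing the deadline to July 13, 2006.
No stated provision tolls the period for a pending arbitration, so the interval from February 2, 2004 to March 13, 2004 has no effect on the deadline.
None of the other events listed affects the running of the period under the stated rules.
The July 4, 2006 filing precedes the July 13, 2006 deadline; the claim is timely.

TIMELY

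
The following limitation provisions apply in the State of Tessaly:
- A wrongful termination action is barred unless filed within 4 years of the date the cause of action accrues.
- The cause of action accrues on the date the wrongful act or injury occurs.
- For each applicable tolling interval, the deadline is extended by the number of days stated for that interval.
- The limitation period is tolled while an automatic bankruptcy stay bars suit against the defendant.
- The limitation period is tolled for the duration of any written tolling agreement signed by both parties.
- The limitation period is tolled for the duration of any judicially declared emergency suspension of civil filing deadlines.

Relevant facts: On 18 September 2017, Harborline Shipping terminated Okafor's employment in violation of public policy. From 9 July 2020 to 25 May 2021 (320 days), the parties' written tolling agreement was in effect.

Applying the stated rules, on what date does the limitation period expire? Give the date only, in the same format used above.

The cause of action accrued on 18 September 2017, the date of the act.
The untolled deadline — 4 years after 18 September 2017 — is 18 September 2021.
The written tolling agreement from 9 July 2020 to 25 May 2021 tolled the period for 320 days, extending the deadline to 4 August 2022.

4 August 2022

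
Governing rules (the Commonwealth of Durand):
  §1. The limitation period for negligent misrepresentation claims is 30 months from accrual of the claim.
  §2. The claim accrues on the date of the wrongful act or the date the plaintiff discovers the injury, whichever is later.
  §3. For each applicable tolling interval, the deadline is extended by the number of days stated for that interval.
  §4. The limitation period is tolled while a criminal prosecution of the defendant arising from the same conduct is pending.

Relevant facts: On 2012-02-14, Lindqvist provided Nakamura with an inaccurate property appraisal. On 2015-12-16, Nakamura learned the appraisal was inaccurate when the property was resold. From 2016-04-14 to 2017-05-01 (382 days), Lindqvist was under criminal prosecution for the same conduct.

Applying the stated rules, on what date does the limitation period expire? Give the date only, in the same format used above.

2019-07-03

Taking the later of the act (2012-02-14) and discovery (2015-12-16), the claim accrued on 2015-12-16.
30 months from 2015-12-16 is 2018-06-16.
Because the pending criminal prosecution ran from 2016-04-14 to 2017-05-01, the deadline is extended by 382 days to 2019-07-03.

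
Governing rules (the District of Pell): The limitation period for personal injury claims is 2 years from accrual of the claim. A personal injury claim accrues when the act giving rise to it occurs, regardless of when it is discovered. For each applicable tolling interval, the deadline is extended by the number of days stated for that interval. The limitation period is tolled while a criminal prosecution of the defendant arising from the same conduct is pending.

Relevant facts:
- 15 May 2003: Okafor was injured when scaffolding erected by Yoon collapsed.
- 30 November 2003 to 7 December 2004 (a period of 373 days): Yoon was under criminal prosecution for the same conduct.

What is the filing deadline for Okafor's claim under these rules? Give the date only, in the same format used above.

The claim accrued on 15 May 2003, the date of the act.
The untolled deadline — 2 years after 15 May 2003 — is 15 May 2005.
The period was tolled for 373 days by the pending criminal prosecution (30 November 2003 to 7 December 2004), pushing the deadline to 23 May 2006.

23 May 2006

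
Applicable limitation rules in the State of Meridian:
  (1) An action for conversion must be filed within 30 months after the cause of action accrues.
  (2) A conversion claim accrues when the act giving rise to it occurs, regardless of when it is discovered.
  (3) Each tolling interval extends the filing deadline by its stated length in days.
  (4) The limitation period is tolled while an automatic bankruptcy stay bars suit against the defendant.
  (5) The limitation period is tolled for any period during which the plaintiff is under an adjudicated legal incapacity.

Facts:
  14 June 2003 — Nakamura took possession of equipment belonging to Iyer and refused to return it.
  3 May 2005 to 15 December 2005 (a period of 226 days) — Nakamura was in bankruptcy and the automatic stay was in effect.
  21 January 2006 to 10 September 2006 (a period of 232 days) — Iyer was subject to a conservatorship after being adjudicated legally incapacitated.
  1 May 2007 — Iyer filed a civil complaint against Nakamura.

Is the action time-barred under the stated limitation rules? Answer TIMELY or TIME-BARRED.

TIME-BARRED

The limitation period began to run on 14 June 2003.
The untolled deadline — 30 months after 14 June 2003 — is 14 December 2005.
The period was tolled for 226 days by the automatic bankruptcy stay (3 May 2005 to 15 December 2005), pushing the deadline to 28 July 2006.
The plaintiff's legal incapacity from 21 January 2006 to 10 September 2006 tolled the period for 232 days, extending the deadline to 17 March 2007.
Filing on 1 May 2007 missed the 17 March 2007 deadline — the action is time-barred.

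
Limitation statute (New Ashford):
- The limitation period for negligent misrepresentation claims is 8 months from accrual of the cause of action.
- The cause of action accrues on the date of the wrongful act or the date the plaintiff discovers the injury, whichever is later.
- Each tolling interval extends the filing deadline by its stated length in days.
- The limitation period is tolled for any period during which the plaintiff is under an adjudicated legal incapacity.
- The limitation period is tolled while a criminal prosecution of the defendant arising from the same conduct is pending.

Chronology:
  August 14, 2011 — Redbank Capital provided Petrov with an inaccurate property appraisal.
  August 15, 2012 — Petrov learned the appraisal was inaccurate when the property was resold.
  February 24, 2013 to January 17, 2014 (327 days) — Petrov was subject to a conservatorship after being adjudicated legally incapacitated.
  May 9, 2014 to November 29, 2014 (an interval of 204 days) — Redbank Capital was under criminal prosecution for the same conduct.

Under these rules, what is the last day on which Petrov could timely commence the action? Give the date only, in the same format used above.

The claim accrued on August 15, 2012 — the later of the August 14, 2011 act and the August 15, 2012 discovery.
8 months from August 15, 2012 is April 15, 2013.
The plaintiff's legal incapacity from February 24, 2013 to January 17, 2014 tolled the period for 327 days, extending the deadline to March 8, 2014.
By the time the pending criminal prosecution began on May 9, 2014, the limitation period had already expired on March 8, 2014; that interval cannot revive it.

March 8, 2014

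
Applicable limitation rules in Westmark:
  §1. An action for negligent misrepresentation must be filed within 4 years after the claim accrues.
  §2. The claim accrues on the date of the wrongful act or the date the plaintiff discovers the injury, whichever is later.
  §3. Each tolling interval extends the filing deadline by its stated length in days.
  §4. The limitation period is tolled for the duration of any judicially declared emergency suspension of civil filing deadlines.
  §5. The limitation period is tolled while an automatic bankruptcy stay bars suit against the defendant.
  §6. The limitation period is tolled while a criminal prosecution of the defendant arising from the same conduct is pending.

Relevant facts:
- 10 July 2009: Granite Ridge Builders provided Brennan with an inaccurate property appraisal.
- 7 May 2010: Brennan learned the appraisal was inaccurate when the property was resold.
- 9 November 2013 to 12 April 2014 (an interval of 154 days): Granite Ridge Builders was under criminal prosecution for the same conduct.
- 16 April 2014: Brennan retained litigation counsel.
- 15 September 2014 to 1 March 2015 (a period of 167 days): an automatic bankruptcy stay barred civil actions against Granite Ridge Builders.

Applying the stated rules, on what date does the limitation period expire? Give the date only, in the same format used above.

Taking the later of the act (10 July 2009) and discovery (7 May 2010), the claim accrued on 7 May 2010.
4 years from 7 May 2010 is 7 May 2014.
Because the pending criminal prosecution ran from 9 November 2013 to 12 April 2014, the deadline is extended by 154 days to 8 October 2014.
The automatic bankruptcy stay from 15 September 2014 to 1 March 2015 tolled the period for 167 days, extending the deadline to 24 March 2015.
None of the other events listed affects the running of the period under the stated rules.

24 March 2015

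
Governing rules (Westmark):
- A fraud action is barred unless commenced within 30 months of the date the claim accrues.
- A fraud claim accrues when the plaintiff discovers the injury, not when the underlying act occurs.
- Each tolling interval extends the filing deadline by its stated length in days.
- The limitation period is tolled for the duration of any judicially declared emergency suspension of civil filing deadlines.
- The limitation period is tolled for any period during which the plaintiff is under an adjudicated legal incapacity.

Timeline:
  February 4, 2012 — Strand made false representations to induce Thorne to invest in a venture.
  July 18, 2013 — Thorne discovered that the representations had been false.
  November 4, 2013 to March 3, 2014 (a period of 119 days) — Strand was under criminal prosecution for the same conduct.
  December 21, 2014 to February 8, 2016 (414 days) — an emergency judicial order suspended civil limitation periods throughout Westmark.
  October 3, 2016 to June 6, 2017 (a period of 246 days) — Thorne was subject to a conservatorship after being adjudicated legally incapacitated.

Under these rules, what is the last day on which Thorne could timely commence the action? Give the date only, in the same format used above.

November 8, 2017

Under the discovery rule, the claim accrued on July 18, 2013, when Thorne discovered the injury — not on the February 4, 2012 date of the underlying act.
The untolled deadline — 30 months after July 18, 2013 — is January 18, 2016.
The period was tolled for 414 days by the emergency suspension of filing deadlines (December 21, 2014 to February 8, 2016), pushing the deadline to March 7, 2017.
Because the plaintiff's legal incapacity ran from October 3, 2016 to June 6, 2017, the deadline is extended by 246 days to November 8, 2017.
Although a criminal prosecution ran from November 4, 2013 to March 3, 2014, the stated rules do not make that a tolling event, so it is disregarded.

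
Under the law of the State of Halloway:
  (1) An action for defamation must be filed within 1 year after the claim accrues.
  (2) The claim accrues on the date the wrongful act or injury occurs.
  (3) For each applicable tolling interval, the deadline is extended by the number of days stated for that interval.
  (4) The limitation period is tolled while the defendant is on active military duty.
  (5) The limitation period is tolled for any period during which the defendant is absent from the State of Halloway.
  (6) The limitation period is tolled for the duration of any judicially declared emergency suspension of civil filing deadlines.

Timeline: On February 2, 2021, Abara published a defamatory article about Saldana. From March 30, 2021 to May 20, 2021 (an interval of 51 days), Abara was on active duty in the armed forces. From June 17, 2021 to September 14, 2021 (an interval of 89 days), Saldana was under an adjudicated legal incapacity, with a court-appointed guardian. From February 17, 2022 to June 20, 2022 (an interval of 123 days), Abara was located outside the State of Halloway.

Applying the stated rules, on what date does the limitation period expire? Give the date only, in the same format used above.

July 26, 2022

The claim accrued on February 2, 2021, when the wrongful act occurred.
Adding the 1 year base period to February 2, 2021 gives a deadline of February 2, 2022, before any tolling.
Because the defendant's active military service ran from March 30, 2021 to May 20, 2021, the deadline is extended by 51 days to March 25, 2022.
The period was tolled for 123 days by the defendant's absence from the jurisdiction (February 17, 2022 to June 20, 2022), pushing the deadline to July 26, 2022.
Although the plaintiff's incapacity ran from June 17, 2021 to September 14, 2021, the stated rules do not make that a tolling event, so it is disregarded.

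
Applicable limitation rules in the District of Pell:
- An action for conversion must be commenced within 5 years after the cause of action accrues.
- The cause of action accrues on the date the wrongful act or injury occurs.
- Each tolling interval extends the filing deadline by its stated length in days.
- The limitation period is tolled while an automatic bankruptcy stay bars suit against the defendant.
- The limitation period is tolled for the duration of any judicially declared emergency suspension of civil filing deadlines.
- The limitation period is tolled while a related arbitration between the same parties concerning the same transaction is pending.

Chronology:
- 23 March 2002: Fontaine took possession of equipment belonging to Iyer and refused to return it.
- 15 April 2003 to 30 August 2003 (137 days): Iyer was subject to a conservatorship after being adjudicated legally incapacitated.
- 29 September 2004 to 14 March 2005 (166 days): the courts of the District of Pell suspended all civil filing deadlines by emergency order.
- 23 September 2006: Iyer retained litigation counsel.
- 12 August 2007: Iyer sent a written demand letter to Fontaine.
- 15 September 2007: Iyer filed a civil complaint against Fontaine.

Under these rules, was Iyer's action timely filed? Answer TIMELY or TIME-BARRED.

TIME-BARRED

The limitation period began to run on 23 March 2002.
5 years from 23 March 2002 is 23 March 2007.
Because the emergency suspension of filing deadlines ran from 29 September 2004 to 14 March 2005, the deadline is extended by 166 days to 5 September 2007.
The plaintiff's legal incapacity from 15 April 2003 to 30 August 2003 does not toll the period, because no stated rule makes the plaintiff's incapacity a tolling event.
None of the other events listed affects the running of the period under the stated rules.
Filing on 15 September 2007 missed the 5 September 2007 deadline — the action is time-barred.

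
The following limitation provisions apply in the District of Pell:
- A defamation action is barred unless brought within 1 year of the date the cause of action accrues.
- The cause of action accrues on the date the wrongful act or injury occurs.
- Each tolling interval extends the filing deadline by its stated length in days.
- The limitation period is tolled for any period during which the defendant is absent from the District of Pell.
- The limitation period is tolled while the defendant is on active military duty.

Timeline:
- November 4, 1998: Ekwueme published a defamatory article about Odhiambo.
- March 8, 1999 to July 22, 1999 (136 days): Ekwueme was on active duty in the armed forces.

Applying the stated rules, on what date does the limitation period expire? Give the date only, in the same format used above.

March 19, 2000

The cause of action accrued on November 4, 1998, the date of the act.
The untolled deadline — 1 year after November 4, 1998 — is November 4, 1999.
The period was tolled for 136 days by the defendant's active military service (March 8, 1999 to July 22, 1999), pushing the deadline to March 19, 2000.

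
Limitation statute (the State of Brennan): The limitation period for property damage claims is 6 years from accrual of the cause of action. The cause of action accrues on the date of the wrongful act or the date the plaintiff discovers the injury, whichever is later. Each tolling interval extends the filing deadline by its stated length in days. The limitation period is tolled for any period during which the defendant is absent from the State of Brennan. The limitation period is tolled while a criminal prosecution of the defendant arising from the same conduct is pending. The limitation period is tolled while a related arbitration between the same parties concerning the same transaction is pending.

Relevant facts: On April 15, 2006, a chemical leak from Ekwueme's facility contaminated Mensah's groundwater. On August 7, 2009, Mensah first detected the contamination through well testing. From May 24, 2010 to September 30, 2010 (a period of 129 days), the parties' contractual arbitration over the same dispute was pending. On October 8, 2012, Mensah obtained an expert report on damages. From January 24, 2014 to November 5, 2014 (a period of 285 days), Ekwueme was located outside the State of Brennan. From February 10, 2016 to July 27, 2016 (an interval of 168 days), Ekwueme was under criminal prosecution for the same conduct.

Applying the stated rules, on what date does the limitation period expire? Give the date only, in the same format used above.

March 11, 2017

Taking the later of the act (April 15, 2006) and discovery (August 7, 2009), the claim accrued on August 7, 2009.
The untolled deadline — 6 years after August 7, 2009 — is August 7, 2015.
The pending related arbitration from May 24, 2010 to September 30, 2010 tolled the period for 129 days, extending the deadline to December 14, 2015.
The period was tolled for 285 days by the defendant's absence from the jurisdiction (January 24, 2014 to November 5, 2014), pushing the deadline to September 24, 2016.
The pending criminal prosecution from February 10, 2016 to July 27, 2016 tolled the period for 168 days, extending the deadline to March 11, 2017.
The other events in the timeline have no effect on the limitation period under the stated rules.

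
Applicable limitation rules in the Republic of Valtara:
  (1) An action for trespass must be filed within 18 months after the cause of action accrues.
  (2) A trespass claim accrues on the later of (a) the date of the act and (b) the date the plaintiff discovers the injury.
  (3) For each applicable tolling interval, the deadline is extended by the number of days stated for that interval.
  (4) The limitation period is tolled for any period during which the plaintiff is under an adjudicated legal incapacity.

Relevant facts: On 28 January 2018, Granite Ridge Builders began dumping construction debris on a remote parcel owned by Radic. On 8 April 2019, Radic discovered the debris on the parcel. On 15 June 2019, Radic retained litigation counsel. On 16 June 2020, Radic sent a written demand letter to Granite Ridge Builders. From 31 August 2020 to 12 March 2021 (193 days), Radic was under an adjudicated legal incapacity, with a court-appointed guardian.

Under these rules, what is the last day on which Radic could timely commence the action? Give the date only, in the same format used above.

19 April 2021

The claim accrued on 8 April 2019 — the later of the 28 January 2018 act and the 8 April 2019 discovery.
Adding the 18 months base period to 8 April 2019 gives a deadline of 8 October 2020, before any tolling.
The plaintiff's legal incapacity from 31 August 2020 to 12 March 2021 tolled the period for 193 days, extending the deadline to 19 April 2021.
The other events in the timeline have no effect on the limitation period under the stated rules.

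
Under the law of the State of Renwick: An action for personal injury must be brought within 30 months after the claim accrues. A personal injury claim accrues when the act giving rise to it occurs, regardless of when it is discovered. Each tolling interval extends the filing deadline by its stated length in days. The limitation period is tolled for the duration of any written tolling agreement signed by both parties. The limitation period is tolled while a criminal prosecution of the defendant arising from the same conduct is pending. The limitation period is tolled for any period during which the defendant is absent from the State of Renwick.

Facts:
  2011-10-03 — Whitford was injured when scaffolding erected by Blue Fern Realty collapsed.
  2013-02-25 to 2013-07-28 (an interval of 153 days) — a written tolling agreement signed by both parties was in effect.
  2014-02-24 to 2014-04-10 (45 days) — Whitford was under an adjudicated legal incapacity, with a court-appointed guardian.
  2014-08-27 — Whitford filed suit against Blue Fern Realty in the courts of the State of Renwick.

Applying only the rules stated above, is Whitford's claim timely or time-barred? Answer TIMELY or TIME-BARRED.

The claim accrued on 2011-10-03, the date of the act.
Adding the 30 months base period to 2011-10-03 gives a deadline of 2014-04-03, before any tolling.
Because the written tolling agreement ran from 2013-02-25 to 2013-07-28, the deadline is extended by 153 days to 2014-09-03.
No stated provision tolls the period for the plaintiff's incapacity, so the interval from 2014-02-24 to 2014-04-10 has no effect on the deadline.
The 2014-08-27 filing precedes the 2014-09-03 deadline; the claim is timely.

TIMELY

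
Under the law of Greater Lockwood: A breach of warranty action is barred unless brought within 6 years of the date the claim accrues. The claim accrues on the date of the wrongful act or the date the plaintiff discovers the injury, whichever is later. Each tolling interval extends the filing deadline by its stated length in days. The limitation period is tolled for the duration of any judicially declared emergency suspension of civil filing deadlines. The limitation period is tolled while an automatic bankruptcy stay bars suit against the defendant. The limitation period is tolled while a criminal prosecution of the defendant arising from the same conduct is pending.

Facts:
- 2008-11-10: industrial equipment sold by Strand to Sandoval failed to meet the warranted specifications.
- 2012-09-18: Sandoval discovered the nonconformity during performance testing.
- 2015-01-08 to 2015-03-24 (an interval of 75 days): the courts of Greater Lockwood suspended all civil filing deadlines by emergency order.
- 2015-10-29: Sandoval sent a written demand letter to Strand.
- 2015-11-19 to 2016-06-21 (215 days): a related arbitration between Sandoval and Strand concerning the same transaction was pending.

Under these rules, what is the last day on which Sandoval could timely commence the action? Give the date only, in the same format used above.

The claim accrued on 2012-09-18 — the later of the 2008-11-10 act and the 2012-09-18 discovery.
6 years from 2012-09-18 is 2018-09-18.
The emergency suspension of filing deadlines from 2015-01-08 to 2015-03-24 tolled the period for 75 days, extending the deadline to 2018-12-02.
No stated provision tolls the period for a pending arbitration, so the interval from 2015-11-19 to 2016-06-21 has no effect on the deadline.
The other events in the timeline have no effect on the limitation period under the stated rules.

2018-12-02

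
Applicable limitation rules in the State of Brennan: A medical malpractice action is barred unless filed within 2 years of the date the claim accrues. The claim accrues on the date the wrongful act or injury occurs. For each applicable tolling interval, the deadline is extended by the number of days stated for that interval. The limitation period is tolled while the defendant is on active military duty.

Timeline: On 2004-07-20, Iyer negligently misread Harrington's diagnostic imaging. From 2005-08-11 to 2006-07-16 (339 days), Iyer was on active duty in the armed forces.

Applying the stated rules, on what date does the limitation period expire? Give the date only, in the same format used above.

2007-06-24

The claim accrued on 2004-07-20, the date of the act.
Adding the 2 years base period to 2004-07-20 gives a deadline of 2006-07-20, before any tolling.
Because the defendant's active military service ran from 2005-08-11 to 2006-07-16, the deadline is extended by 339 days to 2007-06-24.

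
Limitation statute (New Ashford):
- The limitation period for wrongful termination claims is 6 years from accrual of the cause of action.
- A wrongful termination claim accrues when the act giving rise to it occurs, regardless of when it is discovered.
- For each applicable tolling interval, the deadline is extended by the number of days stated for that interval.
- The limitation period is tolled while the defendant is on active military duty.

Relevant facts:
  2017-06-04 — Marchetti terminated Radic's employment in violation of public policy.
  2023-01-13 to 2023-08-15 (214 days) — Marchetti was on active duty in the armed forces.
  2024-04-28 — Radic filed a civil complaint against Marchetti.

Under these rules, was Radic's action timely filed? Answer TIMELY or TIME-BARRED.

The limitation period began to run on 2017-06-04.
6 years from 2017-06-04 is 2023-06-04.
The defendant's active military service from 2023-01-13 to 2023-08-15 tolled the period for 214 days, extending the deadline to 2024-01-04.
The 2024-04-28 filing falls after the 2024-01-04 deadline; the claim is time-barred.

TIME-BARRED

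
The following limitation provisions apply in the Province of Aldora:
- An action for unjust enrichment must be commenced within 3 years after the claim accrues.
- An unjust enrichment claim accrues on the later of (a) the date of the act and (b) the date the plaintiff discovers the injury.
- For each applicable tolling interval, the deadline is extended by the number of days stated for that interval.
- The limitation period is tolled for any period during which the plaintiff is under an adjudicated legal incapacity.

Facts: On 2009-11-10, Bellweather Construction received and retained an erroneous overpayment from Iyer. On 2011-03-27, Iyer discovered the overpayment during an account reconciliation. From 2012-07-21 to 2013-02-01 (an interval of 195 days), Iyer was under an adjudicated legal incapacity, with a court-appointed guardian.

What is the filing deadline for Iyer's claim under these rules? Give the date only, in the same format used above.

2014-10-08

The claim accrued on 2011-03-27 — the later of the 2009-11-10 act and the 2011-03-27 discovery.
Adding the 3 years base period to 2011-03-27 gives a deadline of 2014-03-27, before any tolling.
Because the plaintiff's legal incapacity ran from 2012-07-21 to 2013-02-01, the deadline is extended by 195 days to 2014-10-08.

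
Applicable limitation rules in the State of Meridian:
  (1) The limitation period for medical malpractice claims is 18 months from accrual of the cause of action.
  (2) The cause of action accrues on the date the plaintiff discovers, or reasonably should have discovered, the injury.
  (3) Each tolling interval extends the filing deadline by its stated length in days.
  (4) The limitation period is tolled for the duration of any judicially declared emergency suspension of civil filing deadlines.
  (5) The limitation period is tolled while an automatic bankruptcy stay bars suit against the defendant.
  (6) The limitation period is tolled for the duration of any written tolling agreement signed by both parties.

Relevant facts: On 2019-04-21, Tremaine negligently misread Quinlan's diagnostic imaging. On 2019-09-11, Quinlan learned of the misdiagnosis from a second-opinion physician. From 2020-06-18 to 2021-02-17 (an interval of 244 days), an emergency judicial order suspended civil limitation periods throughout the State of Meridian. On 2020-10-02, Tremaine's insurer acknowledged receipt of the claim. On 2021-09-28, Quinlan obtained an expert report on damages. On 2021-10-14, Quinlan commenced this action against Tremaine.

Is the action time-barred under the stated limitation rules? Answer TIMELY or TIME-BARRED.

TIMELY

The claim did not accrue until Quinlan discovered the injury on 2019-09-11; the 2019-04-21 act date does not start the clock under the stated rule.
Adding the 18 months base period to 2019-09-11 gives a deadline of 2021-03-11, before any tolling.
Because the emergency suspension of filing deadlines ran from 2020-06-18 to 2021-02-17, the deadline is extended by 244 days to 2021-11-10.
Nothing else in the chronology tolls or restarts the period.
Quinlan filed on 2021-10-14, before the 2021-11-10 deadline, so the action is timely.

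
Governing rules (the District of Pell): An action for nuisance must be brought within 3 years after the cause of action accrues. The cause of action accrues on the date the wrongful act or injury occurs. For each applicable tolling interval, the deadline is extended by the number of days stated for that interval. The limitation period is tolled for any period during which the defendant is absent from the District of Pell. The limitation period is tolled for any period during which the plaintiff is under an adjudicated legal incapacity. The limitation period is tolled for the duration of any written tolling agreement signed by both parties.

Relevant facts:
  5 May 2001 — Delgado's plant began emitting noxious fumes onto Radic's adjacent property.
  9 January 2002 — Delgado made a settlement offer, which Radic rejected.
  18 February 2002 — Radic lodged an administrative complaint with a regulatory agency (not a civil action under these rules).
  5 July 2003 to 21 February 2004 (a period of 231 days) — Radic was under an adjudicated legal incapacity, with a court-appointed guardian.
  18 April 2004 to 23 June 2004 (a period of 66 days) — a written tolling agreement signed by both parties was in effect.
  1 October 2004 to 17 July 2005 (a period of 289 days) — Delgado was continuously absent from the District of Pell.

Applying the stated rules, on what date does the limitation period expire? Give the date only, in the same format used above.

12 December 2005

The claim accrued on 5 May 2001, when the wrongful act occurred.
Adding the 3 years base period to 5 May 2001 gives a deadline of 5 May 2004, before any tolling.
Because the plaintiff's legal incapacity ran from 5 July 2003 to 21 February 2004, the deadline is extended by 231 days to 22 December 2004.
The written tolling agreement from 18 April 2004 to 23 June 2004 tolled the period for 66 days, extending the deadline to 26 February 2005.
Because the defendant's absence from the jurisdiction ran from 1 October 2004 to 17 July 2005, the deadline is extended by 289 days to 12 December 2005.
The other events in the timeline have no effect on the limitation period under the stated rules.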